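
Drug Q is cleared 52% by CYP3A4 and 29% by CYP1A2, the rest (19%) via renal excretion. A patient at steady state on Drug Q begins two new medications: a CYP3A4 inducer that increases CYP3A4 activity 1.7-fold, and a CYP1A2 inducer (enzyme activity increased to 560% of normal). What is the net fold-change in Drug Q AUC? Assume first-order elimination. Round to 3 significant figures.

The CYP3A4 pathway (52% of clearance) increases to 1.7× activity: 0.52 × 1.7 = 0.884.
The CYP1A2 pathway (29% of clearance) is boosted to 5.6× activity: 0.29 × 5.6 = 1.624.
Non-CYP routes (19%) are unchanged.
New clearance relative to baseline: 0.884 + 1.624 + 0.19 = 2.698.
Net AUC ratio = 1 / 2.698 = 0.371.

0.371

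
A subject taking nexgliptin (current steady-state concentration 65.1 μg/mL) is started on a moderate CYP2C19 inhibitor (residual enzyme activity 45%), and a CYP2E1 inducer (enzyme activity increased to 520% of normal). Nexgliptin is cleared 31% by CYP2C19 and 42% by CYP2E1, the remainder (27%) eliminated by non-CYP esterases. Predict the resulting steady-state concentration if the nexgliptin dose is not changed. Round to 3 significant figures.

25.1 μg/mL

The CYP2C19 pathway (31% of clearance) drops to 0.45× activity: 0.31 × 0.45 = 0.1395.
The CYP2E1 pathway (42% of clearance) increases to 5.2× activity: 0.42 × 5.2 = 2.184.
The remaining 27% of clearance is unaffected.
New clearance relative to baseline: 0.1395 + 2.184 + 0.27 = 2.5935.
New steady-state concentration = 65.1 / 2.5935 = 25.1 μg/mL (concentration scales inversely with clearance).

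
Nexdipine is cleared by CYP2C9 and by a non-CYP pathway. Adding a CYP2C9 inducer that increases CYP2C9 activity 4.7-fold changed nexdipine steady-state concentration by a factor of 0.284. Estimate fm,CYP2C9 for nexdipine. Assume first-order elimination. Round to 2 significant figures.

Let x = fm,CYP2C9. Because steady-state concentration ∝ 1/CL, relative clearance rose to 1/0.284 = 3.521.
Setting x·4.7 + (1 − x) = 3.521 and solving: x = (3.521 − 1)/(4.7 − 1) = 0.68.

0.68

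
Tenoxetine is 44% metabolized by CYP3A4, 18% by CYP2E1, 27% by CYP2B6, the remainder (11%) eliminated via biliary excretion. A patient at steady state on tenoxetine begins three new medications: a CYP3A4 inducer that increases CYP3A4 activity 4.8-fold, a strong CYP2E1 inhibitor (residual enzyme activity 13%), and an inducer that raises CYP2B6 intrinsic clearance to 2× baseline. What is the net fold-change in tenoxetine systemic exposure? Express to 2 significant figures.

The CYP3A4 pathway (44% of clearance) increases to 4.8× activity: 0.44 × 4.8 = 2.112.
The CYP2E1 pathway (18% of clearance) drops to 0.13× activity: 0.18 × 0.13 = 0.0234.
The CYP2B6 pathway (27% of clearance) is boosted to 2× activity: 0.27 × 2 = 0.54.
The remaining 11% of clearance is unaffected.
CL_new/CL_old = 2.112 + 0.0234 + 0.54 + 0.11 = 2.7854.
Net systemic exposure ratio = 1 / 2.7854 = 0.36.

0.36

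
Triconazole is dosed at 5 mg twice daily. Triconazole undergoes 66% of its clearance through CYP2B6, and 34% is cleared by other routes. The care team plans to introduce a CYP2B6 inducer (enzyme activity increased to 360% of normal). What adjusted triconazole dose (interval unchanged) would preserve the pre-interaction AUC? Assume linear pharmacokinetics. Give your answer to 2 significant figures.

The CYP2B6 pathway (66% of clearance) increases to 3.6× activity: 0.66 × 3.6 = 2.376.
The remaining 34% of clearance is unaffected.
New clearance relative to baseline: 2.376 + 0.34 = 2.716.
Exposure is unchanged when dose changes in proportion to clearance. New dose = 5 mg × 2.716 = 14 mg.

14 mg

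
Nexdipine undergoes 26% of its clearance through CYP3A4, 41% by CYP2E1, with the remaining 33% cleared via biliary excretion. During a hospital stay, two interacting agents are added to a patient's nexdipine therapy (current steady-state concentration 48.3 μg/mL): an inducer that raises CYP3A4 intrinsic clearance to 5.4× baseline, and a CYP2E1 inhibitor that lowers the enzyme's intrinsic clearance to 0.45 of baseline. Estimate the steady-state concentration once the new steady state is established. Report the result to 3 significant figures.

The CYP3A4 pathway (26% of clearance) increases to 5.4× activity: 0.26 × 5.4 = 1.404.
The CYP2E1 pathway (41% of clearance) is reduced to 0.45× activity: 0.41 × 0.45 = 0.1845.
The remaining 33% of clearance is unaffected.
CL_new/CL_old = 1.404 + 0.1845 + 0.33 = 1.9185.
Dividing the baseline by the relative clearance: 48.3 / 1.9185 = 25.2 μg/mL.

25.2 μg/mL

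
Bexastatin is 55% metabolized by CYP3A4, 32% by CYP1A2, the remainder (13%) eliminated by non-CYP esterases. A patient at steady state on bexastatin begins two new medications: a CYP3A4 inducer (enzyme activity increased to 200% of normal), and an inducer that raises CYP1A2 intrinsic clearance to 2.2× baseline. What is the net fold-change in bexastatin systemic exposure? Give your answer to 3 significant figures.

0.517

CYP3A4: 0.55 × 2 = 1.1
CYP1A2: 0.32 × 2.2 = 0.704
Other: 0.13 (unchanged)
New clearance relative to baseline: 1.1 + 0.704 + 0.13 = 1.934.
Net systemic exposure ratio = 1 / 1.934 = 0.517.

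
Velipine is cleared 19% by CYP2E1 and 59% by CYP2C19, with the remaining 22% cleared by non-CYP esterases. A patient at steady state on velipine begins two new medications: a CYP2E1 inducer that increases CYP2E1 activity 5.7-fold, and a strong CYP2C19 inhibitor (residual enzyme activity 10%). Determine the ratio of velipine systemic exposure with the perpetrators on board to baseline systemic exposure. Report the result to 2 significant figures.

0.73

The CYP2E1 pathway (19% of clearance) is boosted to 5.7× activity: 0.19 × 5.7 = 1.083.
The CYP2C19 pathway (59% of clearance) drops to 0.1× activity: 0.59 × 0.1 = 0.059.
Non-CYP routes (22%) are unchanged.
New clearance relative to baseline: 1.083 + 0.059 + 0.22 = 1.362.
Net systemic exposure ratio = 1 / 1.362 = 0.73.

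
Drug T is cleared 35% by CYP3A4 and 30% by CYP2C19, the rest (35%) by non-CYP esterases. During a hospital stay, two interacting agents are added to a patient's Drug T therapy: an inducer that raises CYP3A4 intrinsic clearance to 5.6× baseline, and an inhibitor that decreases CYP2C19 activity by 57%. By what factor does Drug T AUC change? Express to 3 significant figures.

0.410

The CYP3A4 pathway (35% of clearance) rises to 5.6× activity: 0.35 × 5.6 = 1.96.
The CYP2C19 pathway (30% of clearance) is reduced to 0.43× activity: 0.3 × 0.43 = 0.129.
The remaining 35% of clearance is unaffected.
CL_new/CL_old = 1.96 + 0.129 + 0.35 = 2.439.
Net AUC ratio = 1 / 2.439 = 0.410.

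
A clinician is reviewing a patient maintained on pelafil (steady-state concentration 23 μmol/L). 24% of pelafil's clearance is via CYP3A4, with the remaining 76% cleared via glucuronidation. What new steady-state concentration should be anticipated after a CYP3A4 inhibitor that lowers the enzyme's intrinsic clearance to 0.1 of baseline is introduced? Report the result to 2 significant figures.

The CYP3A4 pathway (24% of clearance) drops to 0.1× activity: 0.24 × 0.1 = 0.024.
Non-CYP routes (76%) are unchanged.
Relative clearance = 0.024 + 0.76 = 0.784.
With dosing unchanged, steady-state concentration scales as 1/CL: 23 / 0.784 = 29 μmol/L.

29 μmol/L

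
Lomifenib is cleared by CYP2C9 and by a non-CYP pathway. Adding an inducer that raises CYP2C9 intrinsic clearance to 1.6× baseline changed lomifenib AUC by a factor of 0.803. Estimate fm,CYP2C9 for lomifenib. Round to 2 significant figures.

0.41

Write x for the fraction cleared via CYP2C9. The observed AUC change means clearance rose to 1/0.803 = 1.245 of baseline.
Setting x·1.6 + (1 − x) = 1.245 and solving: x = (1.245 − 1)/(1.6 − 1) = 0.41.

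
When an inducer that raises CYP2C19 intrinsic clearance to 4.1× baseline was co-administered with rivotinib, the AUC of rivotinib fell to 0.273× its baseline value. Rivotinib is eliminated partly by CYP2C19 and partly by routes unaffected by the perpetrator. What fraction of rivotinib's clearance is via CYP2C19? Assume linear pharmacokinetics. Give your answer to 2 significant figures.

Write x for the fraction cleared via CYP2C19. The observed AUC change means clearance rose to 1/0.273 = 3.663 of baseline.
Only the CYP2C19 route changed, so 3.663 = x·4.1 + (1 − x), giving x = 0.86.

0.86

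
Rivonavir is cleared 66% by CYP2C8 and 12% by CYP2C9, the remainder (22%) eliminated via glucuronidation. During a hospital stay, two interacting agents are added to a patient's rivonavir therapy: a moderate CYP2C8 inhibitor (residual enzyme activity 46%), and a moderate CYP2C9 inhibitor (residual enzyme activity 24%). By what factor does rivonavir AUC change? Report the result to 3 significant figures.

1.81

CYP2C8: 0.66 × 0.46 = 0.3036
CYP2C9: 0.12 × 0.24 = 0.0288
Other: 0.22 (unchanged)
New clearance relative to baseline: 0.3036 + 0.0288 + 0.22 = 0.5524.
Net AUC ratio = 1 / 0.5524 = 1.81.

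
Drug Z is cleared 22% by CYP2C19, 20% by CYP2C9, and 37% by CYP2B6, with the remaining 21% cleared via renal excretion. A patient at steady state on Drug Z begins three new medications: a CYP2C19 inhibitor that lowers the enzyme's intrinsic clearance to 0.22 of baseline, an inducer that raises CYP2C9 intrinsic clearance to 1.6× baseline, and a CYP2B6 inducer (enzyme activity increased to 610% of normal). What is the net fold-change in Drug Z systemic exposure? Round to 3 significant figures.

0.353

The CYP2C19 pathway (22% of clearance) is reduced to 0.22× activity: 0.22 × 0.22 = 0.0484.
The CYP2C9 pathway (20% of clearance) increases to 1.6× activity: 0.2 × 1.6 = 0.32.
The CYP2B6 pathway (37% of clearance) increases to 6.1× activity: 0.37 × 6.1 = 2.257.
Non-CYP routes (21%) are unchanged.
CL_new/CL_old = 0.0484 + 0.32 + 2.257 + 0.21 = 2.8354.
Because systemic exposure varies inversely with clearance, the combined effect is 1 / 2.8354 = 0.353.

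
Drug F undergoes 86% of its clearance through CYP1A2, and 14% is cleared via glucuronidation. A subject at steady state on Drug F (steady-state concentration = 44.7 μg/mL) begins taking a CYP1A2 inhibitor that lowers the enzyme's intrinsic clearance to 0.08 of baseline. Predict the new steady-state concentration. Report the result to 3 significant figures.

CYP1A2: 0.86 × 0.08 = 0.0688
Other: 0.14 (unchanged)
New clearance relative to baseline: 0.0688 + 0.14 = 0.2088.
New steady-state concentration = baseline ÷ relative clearance = 44.7 / 0.2088 = 214 μg/mL.

214 μg/mL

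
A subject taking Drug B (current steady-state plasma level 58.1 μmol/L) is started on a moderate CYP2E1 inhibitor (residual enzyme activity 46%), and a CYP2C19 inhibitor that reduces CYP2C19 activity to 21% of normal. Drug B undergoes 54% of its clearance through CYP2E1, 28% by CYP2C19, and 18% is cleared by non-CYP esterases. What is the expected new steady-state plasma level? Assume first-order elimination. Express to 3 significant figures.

119 μmol/L

The CYP2E1 pathway (54% of clearance) drops to 0.46× activity: 0.54 × 0.46 = 0.2484.
The CYP2C19 pathway (28% of clearance) falls to 0.21× activity: 0.28 × 0.21 = 0.0588.
The remaining 18% of clearance is unaffected.
New clearance relative to baseline: 0.2484 + 0.0588 + 0.18 = 0.4872.
New steady-state plasma level = 58.1 / 0.4872 = 119 μmol/L (concentration scales inversely with clearance).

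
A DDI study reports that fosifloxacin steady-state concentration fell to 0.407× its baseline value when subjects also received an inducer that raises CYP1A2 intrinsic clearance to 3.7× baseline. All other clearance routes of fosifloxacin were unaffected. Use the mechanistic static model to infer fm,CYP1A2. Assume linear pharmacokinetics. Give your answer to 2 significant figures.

Call the CYP1A2 fraction fm. After the interaction, CL_new/CL_old = fm × 3.7 + (1 − fm).
Steady-state concentration ratio = 1 / (new CL fraction), so new CL fraction = 1 / 0.407 = 2.457.
fm × 3.7 + 1 − fm = 2.457  ⇒  fm × (3.7 − 1) = 1.457  ⇒  fm = 0.54.

0.54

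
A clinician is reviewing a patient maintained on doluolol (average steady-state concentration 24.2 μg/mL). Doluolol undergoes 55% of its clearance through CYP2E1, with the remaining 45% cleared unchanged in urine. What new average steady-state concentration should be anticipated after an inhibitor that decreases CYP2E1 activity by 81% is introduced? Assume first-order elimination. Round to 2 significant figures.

44 μg/mL

CYP2E1: 0.55 × 0.19 = 0.1045
Other: 0.45 (unchanged)
Relative clearance = 0.1045 + 0.45 = 0.5545.
New average steady-state concentration = baseline ÷ relative clearance = 24.2 / 0.5545 = 44 μg/mL.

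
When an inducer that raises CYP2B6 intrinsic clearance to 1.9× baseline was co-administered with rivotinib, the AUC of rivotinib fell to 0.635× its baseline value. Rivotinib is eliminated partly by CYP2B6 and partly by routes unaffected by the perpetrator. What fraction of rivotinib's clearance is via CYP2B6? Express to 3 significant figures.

0.639

Write x for the fraction cleared via CYP2B6. The observed AUC change means clearance rose to 1/0.635 = 1.575 of baseline.
Only the CYP2B6 route changed, so 1.575 = x·1.9 + (1 − x), giving x = 0.639.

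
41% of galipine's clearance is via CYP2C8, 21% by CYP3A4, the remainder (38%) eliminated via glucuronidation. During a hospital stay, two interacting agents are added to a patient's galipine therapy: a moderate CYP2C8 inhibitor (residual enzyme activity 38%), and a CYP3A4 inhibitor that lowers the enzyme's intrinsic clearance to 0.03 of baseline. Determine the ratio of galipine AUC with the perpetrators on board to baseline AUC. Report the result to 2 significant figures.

1.8

The CYP2C8 pathway (41% of clearance) falls to 0.38× activity: 0.41 × 0.38 = 0.1558.
The CYP3A4 pathway (21% of clearance) drops to 0.03× activity: 0.21 × 0.03 = 0.0063.
Non-CYP routes (38%) are unchanged.
CL_new/CL_old = 0.1558 + 0.0063 + 0.38 = 0.5421.
Because AUC varies inversely with clearance, the combined effect is 1 / 0.5421 = 1.8.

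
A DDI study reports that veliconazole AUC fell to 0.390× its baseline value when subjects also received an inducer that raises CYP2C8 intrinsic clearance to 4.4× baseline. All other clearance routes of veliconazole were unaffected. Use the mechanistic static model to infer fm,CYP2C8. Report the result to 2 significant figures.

Let fm be the CYP2C8 fraction. New clearance relative to baseline = fm × 4.4 + (1 − fm).
AUC ratio = 1 / (new CL fraction), so new CL fraction = 1 / 0.390 = 2.564.
fm × 4.4 + 1 − fm = 2.564  ⇒  fm × (4.4 − 1) = 1.564  ⇒  fm = 0.46.

0.46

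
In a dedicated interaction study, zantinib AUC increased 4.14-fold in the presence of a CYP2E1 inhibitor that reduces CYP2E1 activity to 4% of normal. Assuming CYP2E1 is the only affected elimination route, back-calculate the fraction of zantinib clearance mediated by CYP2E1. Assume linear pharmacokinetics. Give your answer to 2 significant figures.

0.79

CL'/CL = 1 / 4.14 = 0.2415
0.04·fm + (1 − fm) = 0.2415
fm = (0.2415 − 1) / (0.04 − 1) = 0.79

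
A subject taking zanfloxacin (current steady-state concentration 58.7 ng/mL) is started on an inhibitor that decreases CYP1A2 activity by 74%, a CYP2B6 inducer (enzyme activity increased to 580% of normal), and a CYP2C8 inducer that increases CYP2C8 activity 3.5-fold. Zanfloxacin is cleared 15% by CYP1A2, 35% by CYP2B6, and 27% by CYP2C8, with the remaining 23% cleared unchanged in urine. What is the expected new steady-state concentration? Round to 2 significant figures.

18 ng/mL

CYP1A2: 0.15 × 0.26 = 0.039
CYP2B6: 0.35 × 5.8 = 2.03
CYP2C8: 0.27 × 3.5 = 0.945
Other: 0.23 (unchanged)
Relative clearance = 0.039 + 2.03 + 0.945 + 0.23 = 3.244.
Steady-state concentration ∝ 1/CL: new value = 58.7 / 3.244 = 18 ng/mL.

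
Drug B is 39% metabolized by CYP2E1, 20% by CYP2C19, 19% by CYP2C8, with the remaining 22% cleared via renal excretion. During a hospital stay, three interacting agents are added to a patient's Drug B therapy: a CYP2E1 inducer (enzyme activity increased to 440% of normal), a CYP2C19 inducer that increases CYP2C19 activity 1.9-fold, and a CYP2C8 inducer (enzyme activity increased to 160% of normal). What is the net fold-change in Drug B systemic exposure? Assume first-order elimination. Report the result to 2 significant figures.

0.38

The CYP2E1 pathway (39% of clearance) is boosted to 4.4× activity: 0.39 × 4.4 = 1.716.
The CYP2C19 pathway (20% of clearance) increases to 1.9× activity: 0.2 × 1.9 = 0.38.
The CYP2C8 pathway (19% of clearance) rises to 1.6× activity: 0.19 × 1.6 = 0.304.
The remaining 22% of clearance is unaffected.
Relative clearance = 1.716 + 0.38 + 0.304 + 0.22 = 2.62.
Systemic exposure ∝ 1/CL: fold-change = 1 / 2.62 = 0.38.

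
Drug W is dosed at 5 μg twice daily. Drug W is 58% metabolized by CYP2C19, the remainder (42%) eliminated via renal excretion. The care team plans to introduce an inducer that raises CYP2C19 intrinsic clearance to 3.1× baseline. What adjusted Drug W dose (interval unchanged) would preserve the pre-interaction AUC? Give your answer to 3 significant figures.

11.1 μg

The CYP2C19 pathway (58% of clearance) is boosted to 3.1× activity: 0.58 × 3.1 = 1.798.
Non-CYP routes (42%) are unchanged.
Relative clearance = 1.798 + 0.42 = 2.218.
To maintain the same steady-state level, dose must scale with clearance: new dose = 5 × 2.218 = 11.1 μg.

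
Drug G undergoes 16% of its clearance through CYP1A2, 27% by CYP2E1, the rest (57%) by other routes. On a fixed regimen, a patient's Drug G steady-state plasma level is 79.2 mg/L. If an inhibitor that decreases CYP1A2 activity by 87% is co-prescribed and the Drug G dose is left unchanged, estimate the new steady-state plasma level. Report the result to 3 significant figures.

The CYP1A2 pathway (16% of clearance) is reduced to 0.13× activity: 0.16 × 0.13 = 0.0208.
CYP2E1 (27%) and the residual 57% are unaffected.
New clearance relative to baseline: 0.0208 + 0.27 + 0.57 = 0.8608.
With dosing unchanged, steady-state plasma level scales as 1/CL: 79.2 / 0.8608 = 92.0 mg/L.

92.0 mg/L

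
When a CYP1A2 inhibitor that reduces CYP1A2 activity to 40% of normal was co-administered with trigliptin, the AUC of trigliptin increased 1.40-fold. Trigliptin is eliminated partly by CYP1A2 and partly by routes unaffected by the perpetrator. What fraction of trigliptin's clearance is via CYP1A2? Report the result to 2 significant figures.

CL'/CL = 1 / 1.40 = 0.7143
0.4·fm + (1 − fm) = 0.7143
fm = (0.7143 − 1) / (0.4 − 1) = 0.48

0.48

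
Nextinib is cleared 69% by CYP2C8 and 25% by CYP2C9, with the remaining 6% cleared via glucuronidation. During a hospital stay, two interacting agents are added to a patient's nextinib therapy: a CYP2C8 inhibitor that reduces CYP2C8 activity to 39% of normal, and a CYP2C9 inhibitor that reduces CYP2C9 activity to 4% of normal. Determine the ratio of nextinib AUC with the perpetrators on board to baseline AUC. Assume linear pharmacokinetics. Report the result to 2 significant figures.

2.9

The CYP2C8 pathway (69% of clearance) falls to 0.39× activity: 0.69 × 0.39 = 0.2691.
The CYP2C9 pathway (25% of clearance) drops to 0.04× activity: 0.25 × 0.04 = 0.01.
Non-CYP routes (6%) are unchanged.
Relative clearance = 0.2691 + 0.01 + 0.06 = 0.3391.
Net AUC ratio = 1 / 0.3391 = 2.9.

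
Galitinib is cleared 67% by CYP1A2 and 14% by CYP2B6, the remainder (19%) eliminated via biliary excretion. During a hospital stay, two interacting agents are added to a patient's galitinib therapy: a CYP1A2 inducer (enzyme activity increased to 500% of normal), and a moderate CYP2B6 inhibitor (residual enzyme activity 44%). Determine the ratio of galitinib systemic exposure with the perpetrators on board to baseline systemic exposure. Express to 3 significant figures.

CYP1A2: 0.67 × 5 = 3.35
CYP2B6: 0.14 × 0.44 = 0.0616
Other: 0.19 (unchanged)
CL_new/CL_old = 3.35 + 0.0616 + 0.19 = 3.6016.
Net systemic exposure ratio = 1 / 3.6016 = 0.278.

0.278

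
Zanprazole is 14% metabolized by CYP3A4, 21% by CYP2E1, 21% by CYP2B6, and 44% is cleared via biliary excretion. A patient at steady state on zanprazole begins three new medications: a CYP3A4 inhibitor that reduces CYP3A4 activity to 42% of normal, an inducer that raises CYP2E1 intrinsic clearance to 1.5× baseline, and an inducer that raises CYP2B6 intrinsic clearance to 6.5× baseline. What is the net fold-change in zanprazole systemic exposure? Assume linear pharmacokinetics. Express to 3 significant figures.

0.459

The CYP3A4 pathway (14% of clearance) falls to 0.42× activity: 0.14 × 0.42 = 0.0588.
The CYP2E1 pathway (21% of clearance) is boosted to 1.5× activity: 0.21 × 1.5 = 0.315.
The CYP2B6 pathway (21% of clearance) rises to 6.5× activity: 0.21 × 6.5 = 1.365.
Non-CYP routes (44%) are unchanged.
CL_new/CL_old = 0.0588 + 0.315 + 1.365 + 0.44 = 2.1788.
Net systemic exposure ratio = 1 / 2.1788 = 0.459.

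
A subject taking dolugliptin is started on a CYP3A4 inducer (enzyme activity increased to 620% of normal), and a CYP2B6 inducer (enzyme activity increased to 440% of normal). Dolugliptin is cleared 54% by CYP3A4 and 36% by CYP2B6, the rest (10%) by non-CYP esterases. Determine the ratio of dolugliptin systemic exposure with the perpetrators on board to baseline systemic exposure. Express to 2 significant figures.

The CYP3A4 pathway (54% of clearance) is boosted to 6.2× activity: 0.54 × 6.2 = 3.348.
The CYP2B6 pathway (36% of clearance) increases to 4.4× activity: 0.36 × 4.4 = 1.584.
Non-CYP routes (10%) are unchanged.
New clearance relative to baseline: 3.348 + 1.584 + 0.1 = 5.032.
Systemic exposure ∝ 1/CL: fold-change = 1 / 5.032 = 0.20.

0.20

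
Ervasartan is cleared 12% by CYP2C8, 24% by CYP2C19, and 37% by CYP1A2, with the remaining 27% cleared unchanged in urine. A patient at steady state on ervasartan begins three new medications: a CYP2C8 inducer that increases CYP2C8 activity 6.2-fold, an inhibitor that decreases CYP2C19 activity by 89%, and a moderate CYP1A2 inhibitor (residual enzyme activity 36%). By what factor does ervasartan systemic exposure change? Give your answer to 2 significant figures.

0.85

CYP2C8: 0.12 × 6.2 = 0.744
CYP2C19: 0.24 × 0.11 = 0.0264
CYP1A2: 0.37 × 0.36 = 0.1332
Other: 0.27 (unchanged)
New clearance relative to baseline: 0.744 + 0.0264 + 0.1332 + 0.27 = 1.1736.
Systemic exposure ∝ 1/CL: fold-change = 1 / 1.1736 = 0.85.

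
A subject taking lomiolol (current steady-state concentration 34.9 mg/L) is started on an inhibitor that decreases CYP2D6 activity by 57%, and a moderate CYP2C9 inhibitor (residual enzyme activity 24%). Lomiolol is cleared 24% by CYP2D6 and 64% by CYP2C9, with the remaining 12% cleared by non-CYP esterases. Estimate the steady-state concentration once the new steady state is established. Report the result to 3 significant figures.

The CYP2D6 pathway (24% of clearance) drops to 0.43× activity: 0.24 × 0.43 = 0.1032.
The CYP2C9 pathway (64% of clearance) drops to 0.24× activity: 0.64 × 0.24 = 0.1536.
The remaining 12% of clearance is unaffected.
Relative clearance = 0.1032 + 0.1536 + 0.12 = 0.3768.
New steady-state concentration = 34.9 / 0.3768 = 92.6 mg/L (concentration scales inversely with clearance).

92.6 mg/L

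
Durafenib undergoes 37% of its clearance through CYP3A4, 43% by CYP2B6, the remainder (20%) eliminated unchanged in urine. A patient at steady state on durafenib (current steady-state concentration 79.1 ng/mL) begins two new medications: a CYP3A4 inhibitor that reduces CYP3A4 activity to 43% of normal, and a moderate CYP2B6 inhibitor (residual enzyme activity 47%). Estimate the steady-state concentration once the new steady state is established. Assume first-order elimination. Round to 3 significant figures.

The CYP3A4 pathway (37% of clearance) falls to 0.43× activity: 0.37 × 0.43 = 0.1591.
The CYP2B6 pathway (43% of clearance) drops to 0.47× activity: 0.43 × 0.47 = 0.2021.
The remaining 20% of clearance is unaffected.
New clearance relative to baseline: 0.1591 + 0.2021 + 0.2 = 0.5612.
Steady-state concentration ∝ 1/CL: new value = 79.1 / 0.5612 = 141 ng/mL.

141 ng/mL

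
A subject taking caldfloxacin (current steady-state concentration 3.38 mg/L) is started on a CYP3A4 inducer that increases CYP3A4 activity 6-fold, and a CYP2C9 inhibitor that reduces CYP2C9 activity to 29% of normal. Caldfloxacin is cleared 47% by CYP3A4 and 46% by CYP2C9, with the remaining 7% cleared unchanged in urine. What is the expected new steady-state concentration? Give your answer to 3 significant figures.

CYP3A4: 0.47 × 6 = 2.82
CYP2C9: 0.46 × 0.29 = 0.1334
Other: 0.07 (unchanged)
New clearance relative to baseline: 2.82 + 0.1334 + 0.07 = 3.0234.
New steady-state concentration = 3.38 / 3.0234 = 1.12 mg/L (concentration scales inversely with clearance).

1.12 mg/L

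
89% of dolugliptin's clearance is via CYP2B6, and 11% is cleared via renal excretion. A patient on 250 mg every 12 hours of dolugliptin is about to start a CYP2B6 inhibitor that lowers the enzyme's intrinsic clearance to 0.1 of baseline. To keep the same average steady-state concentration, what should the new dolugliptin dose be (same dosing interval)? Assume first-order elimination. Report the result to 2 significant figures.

CYP2B6: 0.89 × 0.1 = 0.089
Other: 0.11 (unchanged)
New clearance relative to baseline: 0.089 + 0.11 = 0.199.
Exposure is unchanged when dose changes in proportion to clearance. New dose = 250 mg × 0.199 = 50 mg.

50 mg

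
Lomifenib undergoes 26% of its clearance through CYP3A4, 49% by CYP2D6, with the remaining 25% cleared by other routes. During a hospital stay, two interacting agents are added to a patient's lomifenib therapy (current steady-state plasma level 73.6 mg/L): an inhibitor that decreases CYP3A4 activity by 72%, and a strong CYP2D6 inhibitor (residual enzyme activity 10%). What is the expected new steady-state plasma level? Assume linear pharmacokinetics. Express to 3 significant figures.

198 mg/L

The CYP3A4 pathway (26% of clearance) falls to 0.28× activity: 0.26 × 0.28 = 0.0728.
The CYP2D6 pathway (49% of clearance) drops to 0.1× activity: 0.49 × 0.1 = 0.049.
Non-CYP routes (25%) are unchanged.
New clearance relative to baseline: 0.0728 + 0.049 + 0.25 = 0.3718.
Dividing the baseline by the relative clearance: 73.6 / 0.3718 = 198 mg/L.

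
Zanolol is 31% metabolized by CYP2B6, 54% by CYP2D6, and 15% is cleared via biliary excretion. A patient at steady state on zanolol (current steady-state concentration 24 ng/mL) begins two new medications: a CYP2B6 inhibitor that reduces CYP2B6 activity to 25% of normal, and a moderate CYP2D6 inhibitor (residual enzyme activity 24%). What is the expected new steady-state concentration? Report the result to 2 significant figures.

The CYP2B6 pathway (31% of clearance) falls to 0.25× activity: 0.31 × 0.25 = 0.0775.
The CYP2D6 pathway (54% of clearance) falls to 0.24× activity: 0.54 × 0.24 = 0.1296.
The remaining 15% of clearance is unaffected.
CL_new/CL_old = 0.0775 + 0.1296 + 0.15 = 0.3571.
Dividing the baseline by the relative clearance: 24 / 0.3571 = 67 ng/mL.

67 ng/mL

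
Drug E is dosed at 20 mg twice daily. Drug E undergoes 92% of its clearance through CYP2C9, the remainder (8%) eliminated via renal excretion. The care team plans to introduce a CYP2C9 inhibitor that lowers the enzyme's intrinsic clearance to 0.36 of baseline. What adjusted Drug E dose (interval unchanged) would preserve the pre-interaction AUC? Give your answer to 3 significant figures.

CYP2C9: 0.92 × 0.36 = 0.3312
Other: 0.08 (unchanged)
CL_new/CL_old = 0.3312 + 0.08 = 0.4112.
Css,avg = (dose rate)/CL, so holding Css fixed requires dose ∝ CL: 20 × 0.4112 = 8.22 mg.

8.22 mg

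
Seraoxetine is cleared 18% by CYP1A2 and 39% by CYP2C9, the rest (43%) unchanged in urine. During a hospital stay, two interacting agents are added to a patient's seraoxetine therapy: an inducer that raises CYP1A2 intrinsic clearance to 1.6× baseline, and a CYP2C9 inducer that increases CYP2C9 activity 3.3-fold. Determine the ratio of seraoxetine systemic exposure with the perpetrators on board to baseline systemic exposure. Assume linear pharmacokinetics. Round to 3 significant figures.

The CYP1A2 pathway (18% of clearance) is boosted to 1.6× activity: 0.18 × 1.6 = 0.288.
The CYP2C9 pathway (39% of clearance) is boosted to 3.3× activity: 0.39 × 3.3 = 1.287.
Non-CYP routes (43%) are unchanged.
New clearance relative to baseline: 0.288 + 1.287 + 0.43 = 2.005.
Because systemic exposure varies inversely with clearance, the combined effect is 1 / 2.005 = 0.499.

0.499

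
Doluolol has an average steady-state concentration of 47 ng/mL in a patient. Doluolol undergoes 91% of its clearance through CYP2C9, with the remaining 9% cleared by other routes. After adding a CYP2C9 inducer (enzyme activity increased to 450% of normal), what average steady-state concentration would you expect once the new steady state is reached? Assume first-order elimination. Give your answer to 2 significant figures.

CYP2C9: 0.91 × 4.5 = 4.095
Other: 0.09 (unchanged)
CL_new/CL_old = 4.095 + 0.09 = 4.185.
Average steady-state concentration ∝ 1/CL, so new value = 47 / 4.185 = 11 ng/mL.

11 ng/mL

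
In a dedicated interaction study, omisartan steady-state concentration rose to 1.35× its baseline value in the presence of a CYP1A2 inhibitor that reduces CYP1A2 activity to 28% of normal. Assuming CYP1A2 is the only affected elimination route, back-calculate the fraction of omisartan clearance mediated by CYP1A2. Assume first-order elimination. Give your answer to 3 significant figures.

CL'/CL = 1 / 1.35 = 0.7407
0.28·fm + (1 − fm) = 0.7407
fm = (0.7407 − 1) / (0.28 − 1) = 0.360

0.360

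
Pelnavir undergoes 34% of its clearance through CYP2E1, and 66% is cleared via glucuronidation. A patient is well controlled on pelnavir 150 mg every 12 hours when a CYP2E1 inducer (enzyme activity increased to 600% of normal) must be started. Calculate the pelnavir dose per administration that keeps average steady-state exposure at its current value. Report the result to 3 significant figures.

405 mg

CYP2E1: 0.34 × 6 = 2.04
Other: 0.66 (unchanged)
Relative clearance = 2.04 + 0.66 = 2.7.
Exposure is unchanged when dose changes in proportion to clearance. New dose = 150 mg × 2.7 = 405 mg.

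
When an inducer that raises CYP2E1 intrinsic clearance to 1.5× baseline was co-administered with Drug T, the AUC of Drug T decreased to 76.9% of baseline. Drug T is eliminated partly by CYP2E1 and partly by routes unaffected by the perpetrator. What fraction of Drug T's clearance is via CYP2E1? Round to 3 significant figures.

0.601

Let x = fm,CYP2E1. Because AUC ∝ 1/CL, relative clearance rose to 1/0.769 = 1.3.
Only the CYP2E1 route changed, so 1.3 = x·1.5 + (1 − x), giving x = 0.601.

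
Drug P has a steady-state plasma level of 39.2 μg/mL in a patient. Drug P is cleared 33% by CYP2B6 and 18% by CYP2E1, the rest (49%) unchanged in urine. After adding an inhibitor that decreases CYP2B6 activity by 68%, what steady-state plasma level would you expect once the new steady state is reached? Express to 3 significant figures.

The CYP2B6 pathway (33% of clearance) falls to 0.32× activity: 0.33 × 0.32 = 0.1056.
CYP2E1 (18%) and the residual 49% are unaffected.
CL_new/CL_old = 0.1056 + 0.18 + 0.49 = 0.7756.
New steady-state plasma level = baseline ÷ relative clearance = 39.2 / 0.7756 = 50.5 μg/mL.

50.5 μg/mL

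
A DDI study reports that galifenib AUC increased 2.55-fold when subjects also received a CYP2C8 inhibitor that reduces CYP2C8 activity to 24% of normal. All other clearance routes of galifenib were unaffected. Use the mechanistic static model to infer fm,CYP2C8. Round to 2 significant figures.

Call the CYP2C8 fraction fm. After the interaction, CL_new/CL_old = fm × 0.24 + (1 − fm).
AUC ratio = 1 / (new CL fraction), so new CL fraction = 1 / 2.55 = 0.3922.
fm × 0.24 + 1 − fm = 0.3922  ⇒  fm × (0.24 − 1) = −0.6078  ⇒  fm = 0.80.

0.80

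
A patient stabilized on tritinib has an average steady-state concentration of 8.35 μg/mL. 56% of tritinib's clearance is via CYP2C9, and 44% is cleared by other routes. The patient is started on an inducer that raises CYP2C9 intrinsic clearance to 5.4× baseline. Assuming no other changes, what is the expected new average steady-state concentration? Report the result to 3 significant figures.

2.41 μg/mL

CYP2C9: 0.56 × 5.4 = 3.024
Other: 0.44 (unchanged)
New clearance relative to baseline: 3.024 + 0.44 = 3.464.
New average steady-state concentration = baseline ÷ relative clearance = 8.35 / 3.464 = 2.41 μg/mL.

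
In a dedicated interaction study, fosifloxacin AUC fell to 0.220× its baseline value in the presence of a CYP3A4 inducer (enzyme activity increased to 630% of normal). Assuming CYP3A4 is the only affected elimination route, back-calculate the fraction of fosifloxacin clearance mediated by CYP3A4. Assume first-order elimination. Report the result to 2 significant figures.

Write x for the fraction cleared via CYP3A4. The observed AUC change means clearance rose to 1/0.220 = 4.545 of baseline.
Setting x·6.3 + (1 − x) = 4.545 and solving: x = (4.545 − 1)/(6.3 − 1) = 0.67.

0.67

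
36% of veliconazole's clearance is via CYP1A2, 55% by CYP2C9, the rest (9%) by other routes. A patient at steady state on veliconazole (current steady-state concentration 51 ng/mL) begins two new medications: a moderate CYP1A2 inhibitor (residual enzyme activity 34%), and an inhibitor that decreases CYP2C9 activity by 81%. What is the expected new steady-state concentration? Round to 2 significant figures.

1.6 × 10² ng/mL

CYP1A2: 0.36 × 0.34 = 0.1224
CYP2C9: 0.55 × 0.19 = 0.1045
Other: 0.09 (unchanged)
New clearance relative to baseline: 0.1224 + 0.1045 + 0.09 = 0.3169.
New steady-state concentration = 51 / 0.3169 = 1.6 × 10² ng/mL (concentration scales inversely with clearance).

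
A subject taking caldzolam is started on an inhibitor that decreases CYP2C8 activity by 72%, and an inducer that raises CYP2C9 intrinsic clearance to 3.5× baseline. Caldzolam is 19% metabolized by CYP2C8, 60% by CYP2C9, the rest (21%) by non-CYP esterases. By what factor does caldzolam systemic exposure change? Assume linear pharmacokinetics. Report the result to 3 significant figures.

0.423

The CYP2C8 pathway (19% of clearance) drops to 0.28× activity: 0.19 × 0.28 = 0.0532.
The CYP2C9 pathway (60% of clearance) increases to 3.5× activity: 0.6 × 3.5 = 2.1.
Non-CYP routes (21%) are unchanged.
New clearance relative to baseline: 0.0532 + 2.1 + 0.21 = 2.3632.
Net systemic exposure ratio = 1 / 2.3632 = 0.423.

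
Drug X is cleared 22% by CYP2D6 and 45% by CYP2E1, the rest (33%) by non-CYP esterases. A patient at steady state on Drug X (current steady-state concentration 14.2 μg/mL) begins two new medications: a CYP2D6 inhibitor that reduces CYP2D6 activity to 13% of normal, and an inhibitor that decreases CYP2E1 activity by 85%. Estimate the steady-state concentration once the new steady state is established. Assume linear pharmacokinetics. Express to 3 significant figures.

33.3 μg/mL

The CYP2D6 pathway (22% of clearance) is reduced to 0.13× activity: 0.22 × 0.13 = 0.0286.
The CYP2E1 pathway (45% of clearance) falls to 0.15× activity: 0.45 × 0.15 = 0.0675.
Non-CYP routes (33%) are unchanged.
Relative clearance = 0.0286 + 0.0675 + 0.33 = 0.4261.
Dividing the baseline by the relative clearance: 14.2 / 0.4261 = 33.3 μg/mL.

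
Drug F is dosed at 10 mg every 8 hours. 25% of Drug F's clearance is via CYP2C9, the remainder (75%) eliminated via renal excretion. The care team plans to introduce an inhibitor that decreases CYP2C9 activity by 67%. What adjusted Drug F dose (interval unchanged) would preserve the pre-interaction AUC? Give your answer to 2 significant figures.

CYP2C9: 0.25 × 0.33 = 0.0825
Other: 0.75 (unchanged)
CL_new/CL_old = 0.0825 + 0.75 = 0.8325.
To maintain the same steady-state level, dose must scale with clearance: new dose = 10 × 0.8325 = 8.3 mg.

8.3 mg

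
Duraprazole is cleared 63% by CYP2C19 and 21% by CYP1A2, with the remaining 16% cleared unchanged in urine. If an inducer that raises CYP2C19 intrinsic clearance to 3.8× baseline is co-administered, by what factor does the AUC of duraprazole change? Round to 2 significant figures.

The CYP2C19 pathway (63% of clearance) is boosted to 3.8× activity: 0.63 × 3.8 = 2.394.
CYP1A2 (21%) and the residual 16% are unaffected.
CL_new/CL_old = 2.394 + 0.21 + 0.16 = 2.764.
Since AUC ∝ 1/CL, the ratio is 1 / 2.764 = 0.36.

0.36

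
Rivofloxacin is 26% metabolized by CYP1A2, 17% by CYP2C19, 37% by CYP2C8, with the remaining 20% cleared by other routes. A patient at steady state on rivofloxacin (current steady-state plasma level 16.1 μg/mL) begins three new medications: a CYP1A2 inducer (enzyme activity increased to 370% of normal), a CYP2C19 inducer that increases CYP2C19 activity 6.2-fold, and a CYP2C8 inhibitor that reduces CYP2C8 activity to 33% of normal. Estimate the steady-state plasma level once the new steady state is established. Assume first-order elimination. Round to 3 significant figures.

CYP1A2: 0.26 × 3.7 = 0.962
CYP2C19: 0.17 × 6.2 = 1.054
CYP2C8: 0.37 × 0.33 = 0.1221
Other: 0.2 (unchanged)
CL_new/CL_old = 0.962 + 1.054 + 0.1221 + 0.2 = 2.3381.
New steady-state plasma level = 16.1 / 2.3381 = 6.89 μg/mL (concentration scales inversely with clearance).

6.89 μg/mL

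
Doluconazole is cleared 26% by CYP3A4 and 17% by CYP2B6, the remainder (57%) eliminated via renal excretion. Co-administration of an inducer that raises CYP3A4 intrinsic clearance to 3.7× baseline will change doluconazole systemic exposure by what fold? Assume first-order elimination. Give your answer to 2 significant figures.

0.59

CYP3A4: 0.26 × 3.7 = 0.962
CYP2B6: 0.17 (unchanged)
Other: 0.57 (unchanged)
CL_new/CL_old = 0.962 + 0.17 + 0.57 = 1.702.
Since systemic exposure ∝ 1/CL, the ratio is 1 / 1.702 = 0.59.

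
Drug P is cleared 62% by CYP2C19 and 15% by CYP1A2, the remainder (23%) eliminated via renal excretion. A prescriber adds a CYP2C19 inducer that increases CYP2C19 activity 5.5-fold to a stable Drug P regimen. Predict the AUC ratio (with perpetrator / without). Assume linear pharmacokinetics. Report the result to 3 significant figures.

The CYP2C19 pathway (62% of clearance) increases to 5.5× activity: 0.62 × 5.5 = 3.41.
CYP1A2 (15%) and the residual 23% are unaffected.
Relative clearance = 3.41 + 0.15 + 0.23 = 3.79.
AUC ratio = CL_old/CL_new = 1 / 3.79 = 0.264.

0.264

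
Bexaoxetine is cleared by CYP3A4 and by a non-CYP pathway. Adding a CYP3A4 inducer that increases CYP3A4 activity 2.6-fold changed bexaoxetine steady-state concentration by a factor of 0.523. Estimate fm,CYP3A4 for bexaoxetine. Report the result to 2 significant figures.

Let fm be the CYP3A4 fraction. New clearance relative to baseline = fm × 2.6 + (1 − fm).
Steady-state concentration ratio = 1 / (new CL fraction), so new CL fraction = 1 / 0.523 = 1.912.
fm × 2.6 + 1 − fm = 1.912  ⇒  fm × (2.6 − 1) = 0.912  ⇒  fm = 0.57.

0.57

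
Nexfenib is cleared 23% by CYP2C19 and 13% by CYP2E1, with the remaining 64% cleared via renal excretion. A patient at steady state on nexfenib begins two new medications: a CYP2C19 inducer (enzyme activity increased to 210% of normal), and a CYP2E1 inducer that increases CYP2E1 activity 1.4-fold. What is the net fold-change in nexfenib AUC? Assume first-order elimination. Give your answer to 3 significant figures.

CYP2C19: 0.23 × 2.1 = 0.483
CYP2E1: 0.13 × 1.4 = 0.182
Other: 0.64 (unchanged)
CL_new/CL_old = 0.483 + 0.182 + 0.64 = 1.305.
AUC ∝ 1/CL: fold-change = 1 / 1.305 = 0.766.

0.766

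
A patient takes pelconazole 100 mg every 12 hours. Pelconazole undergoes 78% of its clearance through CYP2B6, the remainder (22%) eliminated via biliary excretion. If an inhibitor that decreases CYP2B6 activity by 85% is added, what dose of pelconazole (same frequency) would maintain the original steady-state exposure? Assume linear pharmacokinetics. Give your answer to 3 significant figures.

33.7 mg

The CYP2B6 pathway (78% of clearance) is reduced to 0.15× activity: 0.78 × 0.15 = 0.117.
The remaining 22% of clearance is unaffected.
CL_new/CL_old = 0.117 + 0.22 = 0.337.
Css,avg = (dose rate)/CL, so holding Css fixed requires dose ∝ CL: 100 × 0.337 = 33.7 mg.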